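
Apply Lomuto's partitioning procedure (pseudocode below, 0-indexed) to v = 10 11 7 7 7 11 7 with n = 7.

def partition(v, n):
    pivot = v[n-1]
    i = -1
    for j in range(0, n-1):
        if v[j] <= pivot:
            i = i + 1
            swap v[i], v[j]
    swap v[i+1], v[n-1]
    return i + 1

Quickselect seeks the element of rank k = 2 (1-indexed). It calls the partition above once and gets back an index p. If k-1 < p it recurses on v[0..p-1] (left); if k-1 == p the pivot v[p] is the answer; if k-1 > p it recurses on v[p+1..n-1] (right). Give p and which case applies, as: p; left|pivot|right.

3; left

pivot=7, i=-1
j=0: 10>7, skip
j=1: 11>7, skip
j=2: 7≤7, i=0, swap(0,2) ⇒ 7 11 10 7 7 11 7
j=3: 7≤7, i=1, swap(1,3) ⇒ 7 7 10 11 7 11 7
j=4: 7≤7, i=2, swap(2,4) ⇒ 7 7 7 11 10 11 7
j=5: 11>7, skip
swap(3,6) ⇒ 7 7 7 7 10 11 11; return 3
p = 3; k-1 = 1 < 3 ⇒ left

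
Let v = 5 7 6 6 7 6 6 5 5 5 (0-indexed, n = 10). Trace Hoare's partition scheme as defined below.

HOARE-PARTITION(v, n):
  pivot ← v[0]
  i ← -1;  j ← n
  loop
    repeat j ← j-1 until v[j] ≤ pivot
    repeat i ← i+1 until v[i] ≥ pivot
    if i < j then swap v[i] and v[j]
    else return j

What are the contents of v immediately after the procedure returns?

pivot = v[0] = 5; i = -1, j = 10
j→9 (v[9]=5≤5), i→0 (v[0]=5≥5); i<j, swap → 5 7 6 6 7 6 6 5 5 5
j→8 (v[8]=5≤5), i→1 (v[1]=7≥5); i<j, swap → 5 5 6 6 7 6 6 5 7 5
j→7 (v[7]=5≤5), i→2 (v[2]=6≥5); i<j, swap → 5 5 5 6 7 6 6 6 7 5
j→2, i→3; i≥j, return j=2. v = 5 5 5 6 7 6 6 6 7 5

5 5 5 6 7 6 6 6 7 5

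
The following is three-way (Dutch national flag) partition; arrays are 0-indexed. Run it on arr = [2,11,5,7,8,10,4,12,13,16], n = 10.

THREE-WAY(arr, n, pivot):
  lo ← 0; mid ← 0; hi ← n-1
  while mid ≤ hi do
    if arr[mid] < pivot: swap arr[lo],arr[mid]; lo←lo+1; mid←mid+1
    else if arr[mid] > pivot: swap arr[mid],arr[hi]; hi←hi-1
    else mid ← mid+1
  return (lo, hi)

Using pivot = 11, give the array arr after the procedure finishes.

[2,5,7,8,10,4,11,13,16,12]

lo=0 mid=0 hi=9
2<11: swap(0,0), lo=1 mid=1 ⇒ [2,11,5,7,8,10,4,12,13,16]
11=11: mid=2
5<11: swap(1,2), lo=2 mid=3 ⇒ [2,5,11,7,8,10,4,12,13,16]
7<11: swap(2,3), lo=3 mid=4 ⇒ [2,5,7,11,8,10,4,12,13,16]
8<11: swap(3,4), lo=4 mid=5 ⇒ [2,5,7,8,11,10,4,12,13,16]
10<11: swap(4,5), lo=5 mid=6 ⇒ [2,5,7,8,10,11,4,12,13,16]
4<11: swap(5,6), lo=6 mid=7 ⇒ [2,5,7,8,10,4,11,12,13,16]
12>11: swap(7,9), hi=8 ⇒ [2,5,7,8,10,4,11,16,13,12]
16>11: swap(7,8), hi=7 ⇒ [2,5,7,8,10,4,11,13,16,12]
13>11: swap(7,7), hi=6 ⇒ [2,5,7,8,10,4,11,13,16,12]
done. lo=6 hi=6; arr=[2,5,7,8,10,4,11,13,16,12]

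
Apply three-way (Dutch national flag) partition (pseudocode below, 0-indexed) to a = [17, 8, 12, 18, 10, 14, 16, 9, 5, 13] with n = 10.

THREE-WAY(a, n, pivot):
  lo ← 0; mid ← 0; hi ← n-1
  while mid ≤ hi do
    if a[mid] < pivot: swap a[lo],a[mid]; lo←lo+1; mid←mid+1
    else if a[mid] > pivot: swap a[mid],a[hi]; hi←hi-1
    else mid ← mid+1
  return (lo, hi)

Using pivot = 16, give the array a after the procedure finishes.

lo=0 mid=0 hi=9
17>16: swap(0,9), hi=8 ⇒ [13, 8, 12, 18, 10, 14, 16, 9, 5, 17]
13<16: swap(0,0), lo=1 mid=1 ⇒ [13, 8, 12, 18, 10, 14, 16, 9, 5, 17]
8<16: swap(1,1), lo=2 mid=2 ⇒ [13, 8, 12, 18, 10, 14, 16, 9, 5, 17]
12<16: swap(2,2), lo=3 mid=3 ⇒ [13, 8, 12, 18, 10, 14, 16, 9, 5, 17]
18>16: swap(3,8), hi=7 ⇒ [13, 8, 12, 5, 10, 14, 16, 9, 18, 17]
5<16: swap(3,3), lo=4 mid=4 ⇒ [13, 8, 12, 5, 10, 14, 16, 9, 18, 17]
10<16: swap(4,4), lo=5 mid=5 ⇒ [13, 8, 12, 5, 10, 14, 16, 9, 18, 17]
14<16: swap(5,5), lo=6 mid=6 ⇒ [13, 8, 12, 5, 10, 14, 16, 9, 18, 17]
16=16: mid=7
9<16: swap(6,7), lo=7 mid=8 ⇒ [13, 8, 12, 5, 10, 14, 9, 16, 18, 17]
done. lo=7 hi=7; a=[13, 8, 12, 5, 10, 14, 9, 16, 18, 17]

[13, 8, 12, 5, 10, 14, 9, 16, 18, 17]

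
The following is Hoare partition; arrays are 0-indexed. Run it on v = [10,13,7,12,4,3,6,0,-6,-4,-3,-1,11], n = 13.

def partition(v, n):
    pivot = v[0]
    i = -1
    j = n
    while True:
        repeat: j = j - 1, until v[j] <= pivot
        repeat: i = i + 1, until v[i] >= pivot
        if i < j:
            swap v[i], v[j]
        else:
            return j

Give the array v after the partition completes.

[-1,-3,7,-4,4,3,6,0,-6,12,13,10,11]

pivot = v[0] = 10; i = -1, j = 13
j→11 (v[11]=-1≤10), i→0 (v[0]=10≥10); i<j, swap → [-1,13,7,12,4,3,6,0,-6,-4,-3,10,11]
j→10 (v[10]=-3≤10), i→1 (v[1]=13≥10); i<j, swap → [-1,-3,7,12,4,3,6,0,-6,-4,13,10,11]
j→9 (v[9]=-4≤10), i→3 (v[3]=12≥10); i<j, swap → [-1,-3,7,-4,4,3,6,0,-6,12,13,10,11]
j→8, i→9; i≥j, return j=8. v = [-1,-3,7,-4,4,3,6,0,-6,12,13,10,11]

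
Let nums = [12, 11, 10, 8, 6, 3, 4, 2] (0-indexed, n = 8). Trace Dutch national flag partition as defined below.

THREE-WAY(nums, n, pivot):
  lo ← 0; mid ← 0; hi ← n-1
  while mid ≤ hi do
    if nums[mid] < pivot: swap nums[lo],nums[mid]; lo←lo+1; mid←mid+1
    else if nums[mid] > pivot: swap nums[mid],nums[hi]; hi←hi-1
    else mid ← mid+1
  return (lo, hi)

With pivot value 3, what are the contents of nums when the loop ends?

[2, 3, 8, 6, 10, 4, 11, 12]

pivot = 3; lo=0, mid=0, hi=7
nums[mid]=12>3: swap nums[0],nums[7]; hi=6 → [2, 11, 10, 8, 6, 3, 4, 12]
nums[mid]=2<3: swap nums[0],nums[0]; lo=1,mid=1 → [2, 11, 10, 8, 6, 3, 4, 12]
nums[mid]=11>3: swap nums[1],nums[6]; hi=5 → [2, 4, 10, 8, 6, 3, 11, 12]
nums[mid]=4>3: swap nums[1],nums[5]; hi=4 → [2, 3, 10, 8, 6, 4, 11, 12]
nums[mid]=3=3: mid=2
nums[mid]=10>3: swap nums[2],nums[4]; hi=3 → [2, 3, 6, 8, 10, 4, 11, 12]
nums[mid]=6>3: swap nums[2],nums[3]; hi=2 → [2, 3, 8, 6, 10, 4, 11, 12]
nums[mid]=8>3: swap nums[2],nums[2]; hi=1 → [2, 3, 8, 6, 10, 4, 11, 12]
end: lo=1, hi=1; nums = [2, 3, 8, 6, 10, 4, 11, 12]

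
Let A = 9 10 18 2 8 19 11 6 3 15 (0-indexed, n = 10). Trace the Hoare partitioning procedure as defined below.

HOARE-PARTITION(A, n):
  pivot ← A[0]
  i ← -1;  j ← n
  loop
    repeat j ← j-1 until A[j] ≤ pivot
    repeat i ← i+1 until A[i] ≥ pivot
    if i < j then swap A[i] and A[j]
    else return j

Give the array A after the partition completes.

3 6 8 2 18 19 11 10 9 15

pivot=9
j stops at 8 (3), i stops at 0 (9); swap ⇒ 3 10 18 2 8 19 11 6 9 15
j stops at 7 (6), i stops at 1 (10); swap ⇒ 3 6 18 2 8 19 11 10 9 15
j stops at 4 (8), i stops at 2 (18); swap ⇒ 3 6 8 2 18 19 11 10 9 15
j stops at 3, i stops at 4; i≥j ⇒ return 3. A=3 6 8 2 18 19 11 10 9 15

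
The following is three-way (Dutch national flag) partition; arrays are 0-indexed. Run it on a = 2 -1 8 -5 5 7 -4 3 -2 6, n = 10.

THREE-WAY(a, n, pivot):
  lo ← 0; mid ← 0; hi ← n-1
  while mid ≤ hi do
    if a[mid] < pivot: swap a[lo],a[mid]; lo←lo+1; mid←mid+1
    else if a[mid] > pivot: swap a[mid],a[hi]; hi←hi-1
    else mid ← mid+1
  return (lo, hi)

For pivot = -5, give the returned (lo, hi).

(0, 0)

pivot = -5; lo=0, mid=0, hi=9
a[mid]=2>-5: swap a[0],a[9]; hi=8 → 6 -1 8 -5 5 7 -4 3 -2 2
a[mid]=6>-5: swap a[0],a[8]; hi=7 → -2 -1 8 -5 5 7 -4 3 6 2
a[mid]=-2>-5: swap a[0],a[7]; hi=6 → 3 -1 8 -5 5 7 -4 -2 6 2
a[mid]=3>-5: swap a[0],a[6]; hi=5 → -4 -1 8 -5 5 7 3 -2 6 2
a[mid]=-4>-5: swap a[0],a[5]; hi=4 → 7 -1 8 -5 5 -4 3 -2 6 2
a[mid]=7>-5: swap a[0],a[4]; hi=3 → 5 -1 8 -5 7 -4 3 -2 6 2
a[mid]=5>-5: swap a[0],a[3]; hi=2 → -5 -1 8 5 7 -4 3 -2 6 2
a[mid]=-5=-5: mid=1
a[mid]=-1>-5: swap a[1],a[2]; hi=1 → -5 8 -1 5 7 -4 3 -2 6 2
a[mid]=8>-5: swap a[1],a[1]; hi=0 → -5 8 -1 5 7 -4 3 -2 6 2
end: lo=0, hi=0; a = -5 8 -1 5 7 -4 3 -2 6 2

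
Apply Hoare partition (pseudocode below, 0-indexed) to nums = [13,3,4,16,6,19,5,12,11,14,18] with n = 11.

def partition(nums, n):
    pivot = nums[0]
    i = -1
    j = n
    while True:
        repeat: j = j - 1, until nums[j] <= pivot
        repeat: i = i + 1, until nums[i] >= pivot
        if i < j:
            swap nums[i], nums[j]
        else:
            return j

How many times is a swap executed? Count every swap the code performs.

3

pivot = nums[0] = 13; i = -1, j = 11
j→8 (nums[8]=11≤13), i→0 (nums[0]=13≥13); i<j, swap → [11,3,4,16,6,19,5,12,13,14,18]
j→7 (nums[7]=12≤13), i→3 (nums[3]=16≥13); i<j, swap → [11,3,4,12,6,19,5,16,13,14,18]
j→6 (nums[6]=5≤13), i→5 (nums[5]=19≥13); i<j, swap → [11,3,4,12,6,5,19,16,13,14,18]
j→5, i→6; i≥j, return j=5. nums = [11,3,4,12,6,5,19,16,13,14,18]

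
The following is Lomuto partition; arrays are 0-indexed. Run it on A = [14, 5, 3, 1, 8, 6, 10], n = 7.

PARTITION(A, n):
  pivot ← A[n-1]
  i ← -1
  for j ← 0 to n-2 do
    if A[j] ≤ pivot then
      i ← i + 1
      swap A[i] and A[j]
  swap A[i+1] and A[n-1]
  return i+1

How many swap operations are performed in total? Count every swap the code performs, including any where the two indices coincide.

6

pivot=10, i=-1
j=0: 14>10, skip
j=1: 5≤10, i=0, swap(0,1) ⇒ [5, 14, 3, 1, 8, 6, 10]
j=2: 3≤10, i=1, swap(1,2) ⇒ [5, 3, 14, 1, 8, 6, 10]
j=3: 1≤10, i=2, swap(2,3) ⇒ [5, 3, 1, 14, 8, 6, 10]
j=4: 8≤10, i=3, swap(3,4) ⇒ [5, 3, 1, 8, 14, 6, 10]
j=5: 6≤10, i=4, swap(4,5) ⇒ [5, 3, 1, 8, 6, 14, 10]
swap(5,6) ⇒ [5, 3, 1, 8, 6, 10, 14]; return 5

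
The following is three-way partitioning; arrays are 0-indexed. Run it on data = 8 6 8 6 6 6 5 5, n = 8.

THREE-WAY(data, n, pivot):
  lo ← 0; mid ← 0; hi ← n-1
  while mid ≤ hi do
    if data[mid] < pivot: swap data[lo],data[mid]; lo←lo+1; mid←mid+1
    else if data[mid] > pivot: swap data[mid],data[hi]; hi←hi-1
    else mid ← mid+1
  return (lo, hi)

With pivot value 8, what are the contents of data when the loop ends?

pivot = 8; lo=0, mid=0, hi=7
data[mid]=8=8: mid=1
data[mid]=6<8: swap data[0],data[1]; lo=1,mid=2 → 6 8 8 6 6 6 5 5
data[mid]=8=8: mid=3
data[mid]=6<8: swap data[1],data[3]; lo=2,mid=4 → 6 6 8 8 6 6 5 5
data[mid]=6<8: swap data[2],data[4]; lo=3,mid=5 → 6 6 6 8 8 6 5 5
data[mid]=6<8: swap data[3],data[5]; lo=4,mid=6 → 6 6 6 6 8 8 5 5
data[mid]=5<8: swap data[4],data[6]; lo=5,mid=7 → 6 6 6 6 5 8 8 5
data[mid]=5<8: swap data[5],data[7]; lo=6,mid=8 → 6 6 6 6 5 5 8 8
end: lo=6, hi=7; data = 6 6 6 6 5 5 8 8

6 6 6 6 5 5 8 8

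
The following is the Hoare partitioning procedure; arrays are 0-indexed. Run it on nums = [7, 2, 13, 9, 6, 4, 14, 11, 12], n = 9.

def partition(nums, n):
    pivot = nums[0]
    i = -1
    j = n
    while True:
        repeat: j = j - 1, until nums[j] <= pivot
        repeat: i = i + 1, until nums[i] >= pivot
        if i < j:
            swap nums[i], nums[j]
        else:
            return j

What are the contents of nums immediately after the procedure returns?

[4, 2, 6, 9, 13, 7, 14, 11, 12]

pivot = nums[0] = 7; i = -1, j = 9
j→5 (nums[5]=4≤7), i→0 (nums[0]=7≥7); i<j, swap → [4, 2, 13, 9, 6, 7, 14, 11, 12]
j→4 (nums[4]=6≤7), i→2 (nums[2]=13≥7); i<j, swap → [4, 2, 6, 9, 13, 7, 14, 11, 12]
j→2, i→3; i≥j, return j=2. nums = [4, 2, 6, 9, 13, 7, 14, 11, 12]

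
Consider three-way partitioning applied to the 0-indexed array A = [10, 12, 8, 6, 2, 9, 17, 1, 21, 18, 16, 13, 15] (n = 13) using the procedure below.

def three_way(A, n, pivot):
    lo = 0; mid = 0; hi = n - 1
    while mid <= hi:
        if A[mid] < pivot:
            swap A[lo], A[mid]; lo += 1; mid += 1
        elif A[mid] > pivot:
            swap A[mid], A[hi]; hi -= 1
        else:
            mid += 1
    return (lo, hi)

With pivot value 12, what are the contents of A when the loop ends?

[10, 8, 6, 2, 9, 1, 12, 21, 18, 16, 13, 15, 17]

pivot = 12; lo=0, mid=0, hi=12
A[mid]=10<12: swap A[0],A[0]; lo=1,mid=1 → [10, 12, 8, 6, 2, 9, 17, 1, 21, 18, 16, 13, 15]
A[mid]=12=12: mid=2
A[mid]=8<12: swap A[1],A[2]; lo=2,mid=3 → [10, 8, 12, 6, 2, 9, 17, 1, 21, 18, 16, 13, 15]
A[mid]=6<12: swap A[2],A[3]; lo=3,mid=4 → [10, 8, 6, 12, 2, 9, 17, 1, 21, 18, 16, 13, 15]
A[mid]=2<12: swap A[3],A[4]; lo=4,mid=5 → [10, 8, 6, 2, 12, 9, 17, 1, 21, 18, 16, 13, 15]
A[mid]=9<12: swap A[4],A[5]; lo=5,mid=6 → [10, 8, 6, 2, 9, 12, 17, 1, 21, 18, 16, 13, 15]
A[mid]=17>12: swap A[6],A[12]; hi=11 → [10, 8, 6, 2, 9, 12, 15, 1, 21, 18, 16, 13, 17]
A[mid]=15>12: swap A[6],A[11]; hi=10 → [10, 8, 6, 2, 9, 12, 13, 1, 21, 18, 16, 15, 17]
A[mid]=13>12: swap A[6],A[10]; hi=9 → [10, 8, 6, 2, 9, 12, 16, 1, 21, 18, 13, 15, 17]
A[mid]=16>12: swap A[6],A[9]; hi=8 → [10, 8, 6, 2, 9, 12, 18, 1, 21, 16, 13, 15, 17]
A[mid]=18>12: swap A[6],A[8]; hi=7 → [10, 8, 6, 2, 9, 12, 21, 1, 18, 16, 13, 15, 17]
A[mid]=21>12: swap A[6],A[7]; hi=6 → [10, 8, 6, 2, 9, 12, 1, 21, 18, 16, 13, 15, 17]
A[mid]=1<12: swap A[5],A[6]; lo=6,mid=7 → [10, 8, 6, 2, 9, 1, 12, 21, 18, 16, 13, 15, 17]
end: lo=6, hi=6; A = [10, 8, 6, 2, 9, 1, 12, 21, 18, 16, 13, 15, 17]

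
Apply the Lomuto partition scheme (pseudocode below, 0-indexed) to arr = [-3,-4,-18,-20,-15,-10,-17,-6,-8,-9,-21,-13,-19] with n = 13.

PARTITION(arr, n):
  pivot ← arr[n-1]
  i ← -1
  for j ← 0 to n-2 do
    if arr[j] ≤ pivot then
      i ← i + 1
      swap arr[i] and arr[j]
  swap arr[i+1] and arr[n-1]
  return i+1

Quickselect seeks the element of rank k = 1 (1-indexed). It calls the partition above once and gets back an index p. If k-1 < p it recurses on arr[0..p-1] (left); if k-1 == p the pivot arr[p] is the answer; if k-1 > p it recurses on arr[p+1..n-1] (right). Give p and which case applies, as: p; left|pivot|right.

pivot = arr[12] = -19; i = -1
j=0: arr[0]=-3 > -19 → no swap
j=1: arr[1]=-4 > -19 → no swap
j=2: arr[2]=-18 > -19 → no swap
j=3: arr[3]=-20 ≤ -19 → i=0, swap arr[0],arr[3] → [-20,-4,-18,-3,-15,-10,-17,-6,-8,-9,-21,-13,-19]
j=4: arr[4]=-15 > -19 → no swap
j=5: arr[5]=-10 > -19 → no swap
j=6: arr[6]=-17 > -19 → no swap
j=7: arr[7]=-6 > -19 → no swap
j=8: arr[8]=-8 > -19 → no swap
j=9: arr[9]=-9 > -19 → no swap
j=10: arr[10]=-21 ≤ -19 → i=1, swap arr[1],arr[10] → [-20,-21,-18,-3,-15,-10,-17,-6,-8,-9,-4,-13,-19]
j=11: arr[11]=-13 > -19 → no swap
final swap arr[2],arr[12] → [-20,-21,-19,-3,-15,-10,-17,-6,-8,-9,-4,-13,-18]; return 2
p = 2; k-1 = 0 < 2 ⇒ left

2; left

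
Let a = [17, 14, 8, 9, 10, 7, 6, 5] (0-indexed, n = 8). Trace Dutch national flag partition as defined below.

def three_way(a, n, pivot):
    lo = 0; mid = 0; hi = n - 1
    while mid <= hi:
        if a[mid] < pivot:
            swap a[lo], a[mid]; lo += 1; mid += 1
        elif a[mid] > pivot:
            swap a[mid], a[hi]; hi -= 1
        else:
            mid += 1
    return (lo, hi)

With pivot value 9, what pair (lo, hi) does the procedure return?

(4, 4)

lo=0 mid=0 hi=7
17>9: swap(0,7), hi=6 ⇒ [5, 14, 8, 9, 10, 7, 6, 17]
5<9: swap(0,0), lo=1 mid=1 ⇒ [5, 14, 8, 9, 10, 7, 6, 17]
14>9: swap(1,6), hi=5 ⇒ [5, 6, 8, 9, 10, 7, 14, 17]
6<9: swap(1,1), lo=2 mid=2 ⇒ [5, 6, 8, 9, 10, 7, 14, 17]
8<9: swap(2,2), lo=3 mid=3 ⇒ [5, 6, 8, 9, 10, 7, 14, 17]
9=9: mid=4
10>9: swap(4,5), hi=4 ⇒ [5, 6, 8, 9, 7, 10, 14, 17]
7<9: swap(3,4), lo=4 mid=5 ⇒ [5, 6, 8, 7, 9, 10, 14, 17]
done. lo=4 hi=4; a=[5, 6, 8, 7, 9, 10, 14, 17]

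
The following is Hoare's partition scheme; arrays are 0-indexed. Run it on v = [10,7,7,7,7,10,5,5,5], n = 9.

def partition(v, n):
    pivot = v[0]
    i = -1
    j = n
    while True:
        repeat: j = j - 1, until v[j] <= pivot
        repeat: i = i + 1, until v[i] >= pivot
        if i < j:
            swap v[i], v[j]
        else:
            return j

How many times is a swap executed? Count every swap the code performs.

2

pivot = v[0] = 10; i = -1, j = 9
j→8 (v[8]=5≤10), i→0 (v[0]=10≥10); i<j, swap → [5,7,7,7,7,10,5,5,10]
j→7 (v[7]=5≤10), i→5 (v[5]=10≥10); i<j, swap → [5,7,7,7,7,5,5,10,10]
j→6, i→7; i≥j, return j=6. v = [5,7,7,7,7,5,5,10,10]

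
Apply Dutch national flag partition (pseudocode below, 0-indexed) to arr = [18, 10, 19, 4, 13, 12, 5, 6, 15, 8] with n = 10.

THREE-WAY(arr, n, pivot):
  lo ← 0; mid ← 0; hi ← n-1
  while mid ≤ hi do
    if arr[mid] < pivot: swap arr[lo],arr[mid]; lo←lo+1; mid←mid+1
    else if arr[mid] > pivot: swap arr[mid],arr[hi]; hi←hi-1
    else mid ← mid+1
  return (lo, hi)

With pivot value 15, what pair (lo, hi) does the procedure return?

lo=0 mid=0 hi=9
18>15: swap(0,9), hi=8 ⇒ [8, 10, 19, 4, 13, 12, 5, 6, 15, 18]
8<15: swap(0,0), lo=1 mid=1 ⇒ [8, 10, 19, 4, 13, 12, 5, 6, 15, 18]
10<15: swap(1,1), lo=2 mid=2 ⇒ [8, 10, 19, 4, 13, 12, 5, 6, 15, 18]
19>15: swap(2,8), hi=7 ⇒ [8, 10, 15, 4, 13, 12, 5, 6, 19, 18]
15=15: mid=3
4<15: swap(2,3), lo=3 mid=4 ⇒ [8, 10, 4, 15, 13, 12, 5, 6, 19, 18]
13<15: swap(3,4), lo=4 mid=5 ⇒ [8, 10, 4, 13, 15, 12, 5, 6, 19, 18]
12<15: swap(4,5), lo=5 mid=6 ⇒ [8, 10, 4, 13, 12, 15, 5, 6, 19, 18]
5<15: swap(5,6), lo=6 mid=7 ⇒ [8, 10, 4, 13, 12, 5, 15, 6, 19, 18]
6<15: swap(6,7), lo=7 mid=8 ⇒ [8, 10, 4, 13, 12, 5, 6, 15, 19, 18]
done. lo=7 hi=7; arr=[8, 10, 4, 13, 12, 5, 6, 15, 19, 18]

(7, 7)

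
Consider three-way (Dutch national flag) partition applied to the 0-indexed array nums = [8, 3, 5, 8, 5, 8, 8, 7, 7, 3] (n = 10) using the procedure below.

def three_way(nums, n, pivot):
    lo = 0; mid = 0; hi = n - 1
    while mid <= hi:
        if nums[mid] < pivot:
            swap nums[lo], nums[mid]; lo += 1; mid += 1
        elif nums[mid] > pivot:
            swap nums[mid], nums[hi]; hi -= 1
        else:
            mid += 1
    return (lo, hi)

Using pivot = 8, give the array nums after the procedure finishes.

lo=0 mid=0 hi=9
8=8: mid=1
3<8: swap(0,1), lo=1 mid=2 ⇒ [3, 8, 5, 8, 5, 8, 8, 7, 7, 3]
5<8: swap(1,2), lo=2 mid=3 ⇒ [3, 5, 8, 8, 5, 8, 8, 7, 7, 3]
8=8: mid=4
5<8: swap(2,4), lo=3 mid=5 ⇒ [3, 5, 5, 8, 8, 8, 8, 7, 7, 3]
8=8: mid=6
8=8: mid=7
7<8: swap(3,7), lo=4 mid=8 ⇒ [3, 5, 5, 7, 8, 8, 8, 8, 7, 3]
7<8: swap(4,8), lo=5 mid=9 ⇒ [3, 5, 5, 7, 7, 8, 8, 8, 8, 3]
3<8: swap(5,9), lo=6 mid=10 ⇒ [3, 5, 5, 7, 7, 3, 8, 8, 8, 8]
done. lo=6 hi=9; nums=[3, 5, 5, 7, 7, 3, 8, 8, 8, 8]

[3, 5, 5, 7, 7, 3, 8, 8, 8, 8]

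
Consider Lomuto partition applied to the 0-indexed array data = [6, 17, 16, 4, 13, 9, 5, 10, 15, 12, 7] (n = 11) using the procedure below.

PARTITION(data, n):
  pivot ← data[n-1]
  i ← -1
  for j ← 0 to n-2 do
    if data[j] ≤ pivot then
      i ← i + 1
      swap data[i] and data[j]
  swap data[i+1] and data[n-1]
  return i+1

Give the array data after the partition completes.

[6, 4, 5, 7, 13, 9, 16, 10, 15, 12, 17]

pivot=7, i=-1
j=0: 6≤7, i=0, swap(0,0) ⇒ [6, 17, 16, 4, 13, 9, 5, 10, 15, 12, 7]
j=1: 17>7, skip
j=2: 16>7, skip
j=3: 4≤7, i=1, swap(1,3) ⇒ [6, 4, 16, 17, 13, 9, 5, 10, 15, 12, 7]
j=4: 13>7, skip
j=5: 9>7, skip
j=6: 5≤7, i=2, swap(2,6) ⇒ [6, 4, 5, 17, 13, 9, 16, 10, 15, 12, 7]
j=7: 10>7, skip
j=8: 15>7, skip
j=9: 12>7, skip
swap(3,10) ⇒ [6, 4, 5, 7, 13, 9, 16, 10, 15, 12, 17]; return 3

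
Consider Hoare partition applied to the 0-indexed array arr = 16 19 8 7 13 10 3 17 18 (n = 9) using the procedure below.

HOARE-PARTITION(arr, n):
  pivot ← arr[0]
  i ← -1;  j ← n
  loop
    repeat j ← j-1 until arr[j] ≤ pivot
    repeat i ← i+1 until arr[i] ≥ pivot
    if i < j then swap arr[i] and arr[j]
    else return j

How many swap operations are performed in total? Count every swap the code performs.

2

pivot=16
j stops at 6 (3), i stops at 0 (16); swap ⇒ 3 19 8 7 13 10 16 17 18
j stops at 5 (10), i stops at 1 (19); swap ⇒ 3 10 8 7 13 19 16 17 18
j stops at 4, i stops at 5; i≥j ⇒ return 4. arr=3 10 8 7 13 19 16 17 18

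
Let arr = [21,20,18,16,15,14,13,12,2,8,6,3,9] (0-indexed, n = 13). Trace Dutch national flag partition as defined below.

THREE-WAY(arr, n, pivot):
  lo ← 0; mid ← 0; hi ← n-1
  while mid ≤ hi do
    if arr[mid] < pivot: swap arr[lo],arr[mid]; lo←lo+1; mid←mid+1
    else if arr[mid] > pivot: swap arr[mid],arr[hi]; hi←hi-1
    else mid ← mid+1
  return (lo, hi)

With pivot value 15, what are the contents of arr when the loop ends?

lo=0 mid=0 hi=12
21>15: swap(0,12), hi=11 ⇒ [9,20,18,16,15,14,13,12,2,8,6,3,21]
9<15: swap(0,0), lo=1 mid=1 ⇒ [9,20,18,16,15,14,13,12,2,8,6,3,21]
20>15: swap(1,11), hi=10 ⇒ [9,3,18,16,15,14,13,12,2,8,6,20,21]
3<15: swap(1,1), lo=2 mid=2 ⇒ [9,3,18,16,15,14,13,12,2,8,6,20,21]
18>15: swap(2,10), hi=9 ⇒ [9,3,6,16,15,14,13,12,2,8,18,20,21]
6<15: swap(2,2), lo=3 mid=3 ⇒ [9,3,6,16,15,14,13,12,2,8,18,20,21]
16>15: swap(3,9), hi=8 ⇒ [9,3,6,8,15,14,13,12,2,16,18,20,21]
8<15: swap(3,3), lo=4 mid=4 ⇒ [9,3,6,8,15,14,13,12,2,16,18,20,21]
15=15: mid=5
14<15: swap(4,5), lo=5 mid=6 ⇒ [9,3,6,8,14,15,13,12,2,16,18,20,21]
13<15: swap(5,6), lo=6 mid=7 ⇒ [9,3,6,8,14,13,15,12,2,16,18,20,21]
12<15: swap(6,7), lo=7 mid=8 ⇒ [9,3,6,8,14,13,12,15,2,16,18,20,21]
2<15: swap(7,8), lo=8 mid=9 ⇒ [9,3,6,8,14,13,12,2,15,16,18,20,21]
done. lo=8 hi=8; arr=[9,3,6,8,14,13,12,2,15,16,18,20,21]

[9,3,6,8,14,13,12,2,15,16,18,20,21]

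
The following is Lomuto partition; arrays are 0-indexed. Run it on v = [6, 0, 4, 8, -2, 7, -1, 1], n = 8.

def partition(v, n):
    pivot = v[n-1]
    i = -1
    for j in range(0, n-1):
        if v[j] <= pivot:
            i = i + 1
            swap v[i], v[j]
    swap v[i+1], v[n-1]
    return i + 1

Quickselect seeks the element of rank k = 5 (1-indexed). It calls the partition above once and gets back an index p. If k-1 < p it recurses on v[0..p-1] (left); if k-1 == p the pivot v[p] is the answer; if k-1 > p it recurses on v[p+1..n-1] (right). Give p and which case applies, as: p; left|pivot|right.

3; right

pivot=1, i=-1
j=0: 6>1, skip
j=1: 0≤1, i=0, swap(0,1) ⇒ [0, 6, 4, 8, -2, 7, -1, 1]
j=2: 4>1, skip
j=3: 8>1, skip
j=4: -2≤1, i=1, swap(1,4) ⇒ [0, -2, 4, 8, 6, 7, -1, 1]
j=5: 7>1, skip
j=6: -1≤1, i=2, swap(2,6) ⇒ [0, -2, -1, 8, 6, 7, 4, 1]
swap(3,7) ⇒ [0, -2, -1, 1, 6, 7, 4, 8]; return 3
p = 3; k-1 = 4 > 3 ⇒ right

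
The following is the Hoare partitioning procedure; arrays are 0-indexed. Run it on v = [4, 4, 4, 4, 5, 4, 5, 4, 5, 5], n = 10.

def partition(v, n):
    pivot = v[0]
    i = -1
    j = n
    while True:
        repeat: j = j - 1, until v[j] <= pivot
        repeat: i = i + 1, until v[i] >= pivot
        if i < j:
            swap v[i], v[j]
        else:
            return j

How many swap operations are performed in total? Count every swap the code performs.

3

pivot=4
j stops at 7 (4), i stops at 0 (4); swap ⇒ [4, 4, 4, 4, 5, 4, 5, 4, 5, 5]
j stops at 5 (4), i stops at 1 (4); swap ⇒ [4, 4, 4, 4, 5, 4, 5, 4, 5, 5]
j stops at 3 (4), i stops at 2 (4); swap ⇒ [4, 4, 4, 4, 5, 4, 5, 4, 5, 5]
j stops at 2, i stops at 3; i≥j ⇒ return 2. v=[4, 4, 4, 4, 5, 4, 5, 4, 5, 5]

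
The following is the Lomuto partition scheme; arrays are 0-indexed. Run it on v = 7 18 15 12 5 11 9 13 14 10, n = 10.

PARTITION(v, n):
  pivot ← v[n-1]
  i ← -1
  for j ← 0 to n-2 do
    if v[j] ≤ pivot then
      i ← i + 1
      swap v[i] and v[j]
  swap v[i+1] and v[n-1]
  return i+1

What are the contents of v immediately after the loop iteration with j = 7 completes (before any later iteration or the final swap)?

pivot = v[9] = 10; i = -1
j=0: v[0]=7 ≤ 10 → i=0, swap v[0],v[0] (no change) → 7 18 15 12 5 11 9 13 14 10
j=1: v[1]=18 > 10 → no swap
j=2: v[2]=15 > 10 → no swap
j=3: v[3]=12 > 10 → no swap
j=4: v[4]=5 ≤ 10 → i=1, swap v[1],v[4] → 7 5 15 12 18 11 9 13 14 10
j=5: v[5]=11 > 10 → no swap
j=6: v[6]=9 ≤ 10 → i=2, swap v[2],v[6] → 7 5 9 12 18 11 15 13 14 10
j=7: v[7]=13 > 10 → no swap
(after j=7) v = 7 5 9 12 18 11 15 13 14 10

7 5 9 12 18 11 15 13 14 10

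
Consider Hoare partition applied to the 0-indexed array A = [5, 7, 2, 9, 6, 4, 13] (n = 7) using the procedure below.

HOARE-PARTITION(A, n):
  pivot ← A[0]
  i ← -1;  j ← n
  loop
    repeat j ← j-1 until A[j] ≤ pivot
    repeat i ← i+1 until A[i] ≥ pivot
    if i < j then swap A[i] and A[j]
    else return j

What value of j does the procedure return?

pivot=5
j stops at 5 (4), i stops at 0 (5); swap ⇒ [4, 7, 2, 9, 6, 5, 13]
j stops at 2 (2), i stops at 1 (7); swap ⇒ [4, 2, 7, 9, 6, 5, 13]
j stops at 1, i stops at 2; i≥j ⇒ return 1. A=[4, 2, 7, 9, 6, 5, 13]

1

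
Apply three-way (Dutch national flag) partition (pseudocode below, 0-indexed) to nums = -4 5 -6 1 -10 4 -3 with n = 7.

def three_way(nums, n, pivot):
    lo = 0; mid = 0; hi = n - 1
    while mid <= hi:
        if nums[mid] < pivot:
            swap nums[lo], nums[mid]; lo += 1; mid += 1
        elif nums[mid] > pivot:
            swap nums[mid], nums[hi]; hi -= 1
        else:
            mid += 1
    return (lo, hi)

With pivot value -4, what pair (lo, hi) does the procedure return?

(2, 2)

lo=0 mid=0 hi=6
-4=-4: mid=1
5>-4: swap(1,6), hi=5 ⇒ -4 -3 -6 1 -10 4 5
-3>-4: swap(1,5), hi=4 ⇒ -4 4 -6 1 -10 -3 5
4>-4: swap(1,4), hi=3 ⇒ -4 -10 -6 1 4 -3 5
-10<-4: swap(0,1), lo=1 mid=2 ⇒ -10 -4 -6 1 4 -3 5
-6<-4: swap(1,2), lo=2 mid=3 ⇒ -10 -6 -4 1 4 -3 5
1>-4: swap(3,3), hi=2 ⇒ -10 -6 -4 1 4 -3 5
done. lo=2 hi=2; nums=-10 -6 -4 1 4 -3 5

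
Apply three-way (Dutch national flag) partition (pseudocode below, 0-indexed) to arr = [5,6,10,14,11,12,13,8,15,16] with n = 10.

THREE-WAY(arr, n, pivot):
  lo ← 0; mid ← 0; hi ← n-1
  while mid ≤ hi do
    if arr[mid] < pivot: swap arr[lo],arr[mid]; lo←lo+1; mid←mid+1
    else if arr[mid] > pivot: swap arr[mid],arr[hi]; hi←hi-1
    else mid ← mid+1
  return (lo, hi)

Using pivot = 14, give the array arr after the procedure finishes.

lo=0 mid=0 hi=9
5<14: swap(0,0), lo=1 mid=1 ⇒ [5,6,10,14,11,12,13,8,15,16]
6<14: swap(1,1), lo=2 mid=2 ⇒ [5,6,10,14,11,12,13,8,15,16]
10<14: swap(2,2), lo=3 mid=3 ⇒ [5,6,10,14,11,12,13,8,15,16]
14=14: mid=4
11<14: swap(3,4), lo=4 mid=5 ⇒ [5,6,10,11,14,12,13,8,15,16]
12<14: swap(4,5), lo=5 mid=6 ⇒ [5,6,10,11,12,14,13,8,15,16]
13<14: swap(5,6), lo=6 mid=7 ⇒ [5,6,10,11,12,13,14,8,15,16]
8<14: swap(6,7), lo=7 mid=8 ⇒ [5,6,10,11,12,13,8,14,15,16]
15>14: swap(8,9), hi=8 ⇒ [5,6,10,11,12,13,8,14,16,15]
16>14: swap(8,8), hi=7 ⇒ [5,6,10,11,12,13,8,14,16,15]
done. lo=7 hi=7; arr=[5,6,10,11,12,13,8,14,16,15]

[5,6,10,11,12,13,8,14,16,15]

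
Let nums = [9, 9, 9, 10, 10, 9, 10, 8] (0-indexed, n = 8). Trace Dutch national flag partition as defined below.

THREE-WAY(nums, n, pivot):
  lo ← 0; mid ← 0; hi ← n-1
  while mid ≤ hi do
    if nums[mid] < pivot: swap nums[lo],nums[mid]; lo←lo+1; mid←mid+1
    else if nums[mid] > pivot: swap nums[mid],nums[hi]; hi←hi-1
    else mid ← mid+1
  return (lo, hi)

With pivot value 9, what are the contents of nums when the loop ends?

[8, 9, 9, 9, 9, 10, 10, 10]

lo=0 mid=0 hi=7
9=9: mid=1
9=9: mid=2
9=9: mid=3
10>9: swap(3,7), hi=6 ⇒ [9, 9, 9, 8, 10, 9, 10, 10]
8<9: swap(0,3), lo=1 mid=4 ⇒ [8, 9, 9, 9, 10, 9, 10, 10]
10>9: swap(4,6), hi=5 ⇒ [8, 9, 9, 9, 10, 9, 10, 10]
10>9: swap(4,5), hi=4 ⇒ [8, 9, 9, 9, 9, 10, 10, 10]
9=9: mid=5
done. lo=1 hi=4; nums=[8, 9, 9, 9, 9, 10, 10, 10]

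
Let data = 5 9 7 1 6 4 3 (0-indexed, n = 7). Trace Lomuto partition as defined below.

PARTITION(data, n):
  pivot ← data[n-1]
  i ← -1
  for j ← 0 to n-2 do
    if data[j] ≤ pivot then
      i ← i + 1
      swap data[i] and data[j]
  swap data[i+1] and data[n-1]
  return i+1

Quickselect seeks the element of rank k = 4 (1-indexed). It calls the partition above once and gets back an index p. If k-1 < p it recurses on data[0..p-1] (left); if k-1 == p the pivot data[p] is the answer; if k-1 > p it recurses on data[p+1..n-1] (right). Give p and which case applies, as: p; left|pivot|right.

1; right

pivot=3, i=-1
j=0: 5>3, skip
j=1: 9>3, skip
j=2: 7>3, skip
j=3: 1≤3, i=0, swap(0,3) ⇒ 1 9 7 5 6 4 3
j=4: 6>3, skip
j=5: 4>3, skip
swap(1,6) ⇒ 1 3 7 5 6 4 9; return 1
p = 1; k-1 = 3 > 1 ⇒ right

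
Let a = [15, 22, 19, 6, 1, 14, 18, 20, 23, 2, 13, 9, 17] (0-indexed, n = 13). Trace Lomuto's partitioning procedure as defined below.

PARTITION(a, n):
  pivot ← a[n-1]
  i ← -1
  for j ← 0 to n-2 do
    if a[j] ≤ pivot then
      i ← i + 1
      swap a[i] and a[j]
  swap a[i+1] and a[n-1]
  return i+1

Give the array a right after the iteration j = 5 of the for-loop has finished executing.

[15, 6, 1, 14, 19, 22, 18, 20, 23, 2, 13, 9, 17]

pivot=17, i=-1
j=0: 15≤17, i=0, swap(0,0) ⇒ [15, 22, 19, 6, 1, 14, 18, 20, 23, 2, 13, 9, 17]
j=1: 22>17, skip
j=2: 19>17, skip
j=3: 6≤17, i=1, swap(1,3) ⇒ [15, 6, 19, 22, 1, 14, 18, 20, 23, 2, 13, 9, 17]
j=4: 1≤17, i=2, swap(2,4) ⇒ [15, 6, 1, 22, 19, 14, 18, 20, 23, 2, 13, 9, 17]
j=5: 14≤17, i=3, swap(3,5) ⇒ [15, 6, 1, 14, 19, 22, 18, 20, 23, 2, 13, 9, 17]
(after j=5) a = [15, 6, 1, 14, 19, 22, 18, 20, 23, 2, 13, 9, 17]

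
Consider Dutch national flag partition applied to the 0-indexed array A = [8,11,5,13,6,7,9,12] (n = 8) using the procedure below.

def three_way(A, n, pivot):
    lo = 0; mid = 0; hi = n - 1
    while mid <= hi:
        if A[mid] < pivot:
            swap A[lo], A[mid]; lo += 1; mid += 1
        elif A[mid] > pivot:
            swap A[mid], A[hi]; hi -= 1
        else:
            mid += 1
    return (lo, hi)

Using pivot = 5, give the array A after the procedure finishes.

lo=0 mid=0 hi=7
8>5: swap(0,7), hi=6 ⇒ [12,11,5,13,6,7,9,8]
12>5: swap(0,6), hi=5 ⇒ [9,11,5,13,6,7,12,8]
9>5: swap(0,5), hi=4 ⇒ [7,11,5,13,6,9,12,8]
7>5: swap(0,4), hi=3 ⇒ [6,11,5,13,7,9,12,8]
6>5: swap(0,3), hi=2 ⇒ [13,11,5,6,7,9,12,8]
13>5: swap(0,2), hi=1 ⇒ [5,11,13,6,7,9,12,8]
5=5: mid=1
11>5: swap(1,1), hi=0 ⇒ [5,11,13,6,7,9,12,8]
done. lo=0 hi=0; A=[5,11,13,6,7,9,12,8]

[5,11,13,6,7,9,12,8]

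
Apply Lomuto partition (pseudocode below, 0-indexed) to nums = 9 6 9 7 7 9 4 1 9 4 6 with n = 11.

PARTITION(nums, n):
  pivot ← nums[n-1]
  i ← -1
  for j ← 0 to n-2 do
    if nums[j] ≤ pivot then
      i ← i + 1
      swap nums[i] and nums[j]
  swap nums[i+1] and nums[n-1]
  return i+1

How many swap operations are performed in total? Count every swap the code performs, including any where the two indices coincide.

5

pivot = nums[10] = 6; i = -1
j=0: nums[0]=9 > 6 → no swap
j=1: nums[1]=6 ≤ 6 → i=0, swap nums[0],nums[1] → 6 9 9 7 7 9 4 1 9 4 6
j=2: nums[2]=9 > 6 → no swap
j=3: nums[3]=7 > 6 → no swap
j=4: nums[4]=7 > 6 → no swap
j=5: nums[5]=9 > 6 → no swap
j=6: nums[6]=4 ≤ 6 → i=1, swap nums[1],nums[6] → 6 4 9 7 7 9 9 1 9 4 6
j=7: nums[7]=1 ≤ 6 → i=2, swap nums[2],nums[7] → 6 4 1 7 7 9 9 9 9 4 6
j=8: nums[8]=9 > 6 → no swap
j=9: nums[9]=4 ≤ 6 → i=3, swap nums[3],nums[9] → 6 4 1 4 7 9 9 9 9 7 6
final swap nums[4],nums[10] → 6 4 1 4 6 9 9 9 9 7 7; return 4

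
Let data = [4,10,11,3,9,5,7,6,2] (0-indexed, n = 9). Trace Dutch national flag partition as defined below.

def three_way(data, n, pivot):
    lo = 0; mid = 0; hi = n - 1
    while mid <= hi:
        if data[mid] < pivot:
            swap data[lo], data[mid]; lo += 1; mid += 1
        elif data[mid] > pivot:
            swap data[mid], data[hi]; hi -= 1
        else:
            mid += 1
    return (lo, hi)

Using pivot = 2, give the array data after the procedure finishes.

pivot = 2; lo=0, mid=0, hi=8
data[mid]=4>2: swap data[0],data[8]; hi=7 → [2,10,11,3,9,5,7,6,4]
data[mid]=2=2: mid=1
data[mid]=10>2: swap data[1],data[7]; hi=6 → [2,6,11,3,9,5,7,10,4]
data[mid]=6>2: swap data[1],data[6]; hi=5 → [2,7,11,3,9,5,6,10,4]
data[mid]=7>2: swap data[1],data[5]; hi=4 → [2,5,11,3,9,7,6,10,4]
data[mid]=5>2: swap data[1],data[4]; hi=3 → [2,9,11,3,5,7,6,10,4]
data[mid]=9>2: swap data[1],data[3]; hi=2 → [2,3,11,9,5,7,6,10,4]
data[mid]=3>2: swap data[1],data[2]; hi=1 → [2,11,3,9,5,7,6,10,4]
data[mid]=11>2: swap data[1],data[1]; hi=0 → [2,11,3,9,5,7,6,10,4]
end: lo=0, hi=0; data = [2,11,3,9,5,7,6,10,4]

[2,11,3,9,5,7,6,10,4]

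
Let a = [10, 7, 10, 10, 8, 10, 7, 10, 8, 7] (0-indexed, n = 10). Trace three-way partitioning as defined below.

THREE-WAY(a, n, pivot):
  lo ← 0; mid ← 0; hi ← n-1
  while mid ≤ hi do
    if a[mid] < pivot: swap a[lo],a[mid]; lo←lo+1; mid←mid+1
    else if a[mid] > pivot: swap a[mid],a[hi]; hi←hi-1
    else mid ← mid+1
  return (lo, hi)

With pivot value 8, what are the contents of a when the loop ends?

[7, 7, 7, 8, 8, 10, 10, 10, 10, 10]

lo=0 mid=0 hi=9
10>8: swap(0,9), hi=8 ⇒ [7, 7, 10, 10, 8, 10, 7, 10, 8, 10]
7<8: swap(0,0), lo=1 mid=1 ⇒ [7, 7, 10, 10, 8, 10, 7, 10, 8, 10]
7<8: swap(1,1), lo=2 mid=2 ⇒ [7, 7, 10, 10, 8, 10, 7, 10, 8, 10]
10>8: swap(2,8), hi=7 ⇒ [7, 7, 8, 10, 8, 10, 7, 10, 10, 10]
8=8: mid=3
10>8: swap(3,7), hi=6 ⇒ [7, 7, 8, 10, 8, 10, 7, 10, 10, 10]
10>8: swap(3,6), hi=5 ⇒ [7, 7, 8, 7, 8, 10, 10, 10, 10, 10]
7<8: swap(2,3), lo=3 mid=4 ⇒ [7, 7, 7, 8, 8, 10, 10, 10, 10, 10]
8=8: mid=5
10>8: swap(5,5), hi=4 ⇒ [7, 7, 7, 8, 8, 10, 10, 10, 10, 10]
done. lo=3 hi=4; a=[7, 7, 7, 8, 8, 10, 10, 10, 10, 10]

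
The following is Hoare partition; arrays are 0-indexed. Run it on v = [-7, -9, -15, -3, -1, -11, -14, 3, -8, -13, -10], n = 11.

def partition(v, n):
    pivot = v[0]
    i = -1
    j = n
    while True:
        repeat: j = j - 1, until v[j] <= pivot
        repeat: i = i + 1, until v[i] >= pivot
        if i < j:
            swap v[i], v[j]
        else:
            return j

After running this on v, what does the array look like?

[-10, -9, -15, -13, -8, -11, -14, 3, -1, -3, -7]

pivot = v[0] = -7; i = -1, j = 11
j→10 (v[10]=-10≤-7), i→0 (v[0]=-7≥-7); i<j, swap → [-10, -9, -15, -3, -1, -11, -14, 3, -8, -13, -7]
j→9 (v[9]=-13≤-7), i→3 (v[3]=-3≥-7); i<j, swap → [-10, -9, -15, -13, -1, -11, -14, 3, -8, -3, -7]
j→8 (v[8]=-8≤-7), i→4 (v[4]=-1≥-7); i<j, swap → [-10, -9, -15, -13, -8, -11, -14, 3, -1, -3, -7]
j→6, i→7; i≥j, return j=6. v = [-10, -9, -15, -13, -8, -11, -14, 3, -1, -3, -7]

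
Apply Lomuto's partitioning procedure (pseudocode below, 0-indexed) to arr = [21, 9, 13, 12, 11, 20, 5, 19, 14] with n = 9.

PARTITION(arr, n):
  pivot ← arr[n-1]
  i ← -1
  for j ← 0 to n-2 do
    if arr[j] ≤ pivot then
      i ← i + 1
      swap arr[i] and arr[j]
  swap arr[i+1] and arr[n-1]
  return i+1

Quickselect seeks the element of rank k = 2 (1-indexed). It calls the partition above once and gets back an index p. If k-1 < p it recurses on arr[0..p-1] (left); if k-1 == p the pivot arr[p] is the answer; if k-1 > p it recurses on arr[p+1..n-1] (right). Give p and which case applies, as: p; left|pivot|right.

pivot=14, i=-1
j=0: 21>14, skip
j=1: 9≤14, i=0, swap(0,1) ⇒ [9, 21, 13, 12, 11, 20, 5, 19, 14]
j=2: 13≤14, i=1, swap(1,2) ⇒ [9, 13, 21, 12, 11, 20, 5, 19, 14]
j=3: 12≤14, i=2, swap(2,3) ⇒ [9, 13, 12, 21, 11, 20, 5, 19, 14]
j=4: 11≤14, i=3, swap(3,4) ⇒ [9, 13, 12, 11, 21, 20, 5, 19, 14]
j=5: 20>14, skip
j=6: 5≤14, i=4, swap(4,6) ⇒ [9, 13, 12, 11, 5, 20, 21, 19, 14]
j=7: 19>14, skip
swap(5,8) ⇒ [9, 13, 12, 11, 5, 14, 21, 19, 20]; return 5
p = 5; k-1 = 1 < 5 ⇒ left

5; left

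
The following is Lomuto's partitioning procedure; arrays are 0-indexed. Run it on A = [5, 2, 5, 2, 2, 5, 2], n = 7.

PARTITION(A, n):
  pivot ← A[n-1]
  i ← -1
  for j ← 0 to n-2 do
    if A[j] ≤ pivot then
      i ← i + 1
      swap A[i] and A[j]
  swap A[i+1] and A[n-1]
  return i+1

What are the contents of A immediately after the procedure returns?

pivot = A[6] = 2; i = -1
j=0: A[0]=5 > 2 → no swap
j=1: A[1]=2 ≤ 2 → i=0, swap A[0],A[1] → [2, 5, 5, 2, 2, 5, 2]
j=2: A[2]=5 > 2 → no swap
j=3: A[3]=2 ≤ 2 → i=1, swap A[1],A[3] → [2, 2, 5, 5, 2, 5, 2]
j=4: A[4]=2 ≤ 2 → i=2, swap A[2],A[4] → [2, 2, 2, 5, 5, 5, 2]
j=5: A[5]=5 > 2 → no swap
final swap A[3],A[6] → [2, 2, 2, 2, 5, 5, 5]; return 3

[2, 2, 2, 2, 5, 5, 5]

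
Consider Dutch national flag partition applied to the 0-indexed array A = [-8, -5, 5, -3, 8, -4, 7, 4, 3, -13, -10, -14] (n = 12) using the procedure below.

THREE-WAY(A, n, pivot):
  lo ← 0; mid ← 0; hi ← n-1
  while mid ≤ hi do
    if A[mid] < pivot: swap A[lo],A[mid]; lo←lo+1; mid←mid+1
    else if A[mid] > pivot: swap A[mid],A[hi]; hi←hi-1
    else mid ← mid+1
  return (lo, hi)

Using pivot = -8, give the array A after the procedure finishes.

pivot = -8; lo=0, mid=0, hi=11
A[mid]=-8=-8: mid=1
A[mid]=-5>-8: swap A[1],A[11]; hi=10 → [-8, -14, 5, -3, 8, -4, 7, 4, 3, -13, -10, -5]
A[mid]=-14<-8: swap A[0],A[1]; lo=1,mid=2 → [-14, -8, 5, -3, 8, -4, 7, 4, 3, -13, -10, -5]
A[mid]=5>-8: swap A[2],A[10]; hi=9 → [-14, -8, -10, -3, 8, -4, 7, 4, 3, -13, 5, -5]
A[mid]=-10<-8: swap A[1],A[2]; lo=2,mid=3 → [-14, -10, -8, -3, 8, -4, 7, 4, 3, -13, 5, -5]
A[mid]=-3>-8: swap A[3],A[9]; hi=8 → [-14, -10, -8, -13, 8, -4, 7, 4, 3, -3, 5, -5]
A[mid]=-13<-8: swap A[2],A[3]; lo=3,mid=4 → [-14, -10, -13, -8, 8, -4, 7, 4, 3, -3, 5, -5]
A[mid]=8>-8: swap A[4],A[8]; hi=7 → [-14, -10, -13, -8, 3, -4, 7, 4, 8, -3, 5, -5]
A[mid]=3>-8: swap A[4],A[7]; hi=6 → [-14, -10, -13, -8, 4, -4, 7, 3, 8, -3, 5, -5]
A[mid]=4>-8: swap A[4],A[6]; hi=5 → [-14, -10, -13, -8, 7, -4, 4, 3, 8, -3, 5, -5]
A[mid]=7>-8: swap A[4],A[5]; hi=4 → [-14, -10, -13, -8, -4, 7, 4, 3, 8, -3, 5, -5]
A[mid]=-4>-8: swap A[4],A[4]; hi=3 → [-14, -10, -13, -8, -4, 7, 4, 3, 8, -3, 5, -5]
end: lo=3, hi=3; A = [-14, -10, -13, -8, -4, 7, 4, 3, 8, -3, 5, -5]

[-14, -10, -13, -8, -4, 7, 4, 3, 8, -3, 5, -5]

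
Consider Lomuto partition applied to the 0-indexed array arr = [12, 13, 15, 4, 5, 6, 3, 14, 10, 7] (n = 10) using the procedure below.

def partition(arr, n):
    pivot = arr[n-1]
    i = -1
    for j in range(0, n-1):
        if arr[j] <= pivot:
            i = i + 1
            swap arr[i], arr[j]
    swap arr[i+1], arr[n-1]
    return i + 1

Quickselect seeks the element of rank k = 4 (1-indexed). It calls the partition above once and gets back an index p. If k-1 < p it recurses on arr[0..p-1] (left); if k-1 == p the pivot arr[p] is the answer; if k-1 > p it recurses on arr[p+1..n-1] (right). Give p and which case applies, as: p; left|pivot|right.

pivot = arr[9] = 7; i = -1
j=0: arr[0]=12 > 7 → no swap
j=1: arr[1]=13 > 7 → no swap
j=2: arr[2]=15 > 7 → no swap
j=3: arr[3]=4 ≤ 7 → i=0, swap arr[0],arr[3] → [4, 13, 15, 12, 5, 6, 3, 14, 10, 7]
j=4: arr[4]=5 ≤ 7 → i=1, swap arr[1],arr[4] → [4, 5, 15, 12, 13, 6, 3, 14, 10, 7]
j=5: arr[5]=6 ≤ 7 → i=2, swap arr[2],arr[5] → [4, 5, 6, 12, 13, 15, 3, 14, 10, 7]
j=6: arr[6]=3 ≤ 7 → i=3, swap arr[3],arr[6] → [4, 5, 6, 3, 13, 15, 12, 14, 10, 7]
j=7: arr[7]=14 > 7 → no swap
j=8: arr[8]=10 > 7 → no swap
final swap arr[4],arr[9] → [4, 5, 6, 3, 7, 15, 12, 14, 10, 13]; return 4
p = 4; k-1 = 3 < 4 ⇒ left

4; left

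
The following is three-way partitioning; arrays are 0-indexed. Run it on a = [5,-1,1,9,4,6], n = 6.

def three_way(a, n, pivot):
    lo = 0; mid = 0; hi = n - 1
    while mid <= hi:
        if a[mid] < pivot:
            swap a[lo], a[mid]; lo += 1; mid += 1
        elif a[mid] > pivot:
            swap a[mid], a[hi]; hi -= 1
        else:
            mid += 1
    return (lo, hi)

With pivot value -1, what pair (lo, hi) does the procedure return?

pivot = -1; lo=0, mid=0, hi=5
a[mid]=5>-1: swap a[0],a[5]; hi=4 → [6,-1,1,9,4,5]
a[mid]=6>-1: swap a[0],a[4]; hi=3 → [4,-1,1,9,6,5]
a[mid]=4>-1: swap a[0],a[3]; hi=2 → [9,-1,1,4,6,5]
a[mid]=9>-1: swap a[0],a[2]; hi=1 → [1,-1,9,4,6,5]
a[mid]=1>-1: swap a[0],a[1]; hi=0 → [-1,1,9,4,6,5]
a[mid]=-1=-1: mid=1
end: lo=0, hi=0; a = [-1,1,9,4,6,5]

(0, 0)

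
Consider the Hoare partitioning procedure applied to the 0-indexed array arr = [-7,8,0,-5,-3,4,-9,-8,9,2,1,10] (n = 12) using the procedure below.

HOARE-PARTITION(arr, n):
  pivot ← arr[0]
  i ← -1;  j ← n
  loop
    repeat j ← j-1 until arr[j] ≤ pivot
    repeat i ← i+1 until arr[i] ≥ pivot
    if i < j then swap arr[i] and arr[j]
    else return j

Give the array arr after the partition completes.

[-8,-9,0,-5,-3,4,8,-7,9,2,1,10]

pivot = arr[0] = -7; i = -1, j = 12
j→7 (arr[7]=-8≤-7), i→0 (arr[0]=-7≥-7); i<j, swap → [-8,8,0,-5,-3,4,-9,-7,9,2,1,10]
j→6 (arr[6]=-9≤-7), i→1 (arr[1]=8≥-7); i<j, swap → [-8,-9,0,-5,-3,4,8,-7,9,2,1,10]
j→1, i→2; i≥j, return j=1. arr = [-8,-9,0,-5,-3,4,8,-7,9,2,1,10]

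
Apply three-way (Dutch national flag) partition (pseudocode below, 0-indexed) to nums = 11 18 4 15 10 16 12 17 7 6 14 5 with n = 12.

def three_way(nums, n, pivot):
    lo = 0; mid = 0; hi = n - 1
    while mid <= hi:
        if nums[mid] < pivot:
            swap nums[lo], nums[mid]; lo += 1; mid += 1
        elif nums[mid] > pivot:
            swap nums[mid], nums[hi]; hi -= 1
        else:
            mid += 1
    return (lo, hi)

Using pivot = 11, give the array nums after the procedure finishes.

lo=0 mid=0 hi=11
11=11: mid=1
18>11: swap(1,11), hi=10 ⇒ 11 5 4 15 10 16 12 17 7 6 14 18
5<11: swap(0,1), lo=1 mid=2 ⇒ 5 11 4 15 10 16 12 17 7 6 14 18
4<11: swap(1,2), lo=2 mid=3 ⇒ 5 4 11 15 10 16 12 17 7 6 14 18
15>11: swap(3,10), hi=9 ⇒ 5 4 11 14 10 16 12 17 7 6 15 18
14>11: swap(3,9), hi=8 ⇒ 5 4 11 6 10 16 12 17 7 14 15 18
6<11: swap(2,3), lo=3 mid=4 ⇒ 5 4 6 11 10 16 12 17 7 14 15 18
10<11: swap(3,4), lo=4 mid=5 ⇒ 5 4 6 10 11 16 12 17 7 14 15 18
16>11: swap(5,8), hi=7 ⇒ 5 4 6 10 11 7 12 17 16 14 15 18
7<11: swap(4,5), lo=5 mid=6 ⇒ 5 4 6 10 7 11 12 17 16 14 15 18
12>11: swap(6,7), hi=6 ⇒ 5 4 6 10 7 11 17 12 16 14 15 18
17>11: swap(6,6), hi=5 ⇒ 5 4 6 10 7 11 17 12 16 14 15 18
done. lo=5 hi=5; nums=5 4 6 10 7 11 17 12 16 14 15 18

5 4 6 10 7 11 17 12 16 14 15 18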